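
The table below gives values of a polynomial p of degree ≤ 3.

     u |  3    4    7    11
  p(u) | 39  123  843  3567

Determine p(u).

p(u) = 3u^3 - 3u^2 - 6u + 3

Using the Lagrange interpolation formula with nodes 3, 4, 7, 11:
  L_0(u) = (u - 4)(u - 7)(u - 11) / -32
  L_1(u) = (u - 3)(u - 7)(u - 11) / 21
  L_2(u) = (u - 3)(u - 4)(u - 11) / -48
  L_3(u) = (u - 3)(u - 4)(u - 7) / 224
Then p(u) = 39·L_0(u) + 123·L_1(u) + 843·L_2(u) + 3567·L_3(u).
Expanding and collecting terms gives p(u) = 3u^3 - 3u^2 - 6u + 3.
Check: p(3) = 39. ✓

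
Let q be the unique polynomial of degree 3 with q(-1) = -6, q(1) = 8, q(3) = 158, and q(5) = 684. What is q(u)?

Write q(u) = au^3 + bu^2 + cu + d. Substituting each data point gives a linear system:
  -a + b - c + d = -6
  a + b + c + d = 8
  27a + 9b + 3c + d = 158
  125a + 25b + 5c + d = 684
Solving the system yields a = 5, b = 2, c = 2, d = -1.
So q(u) = 5u^3 + 2u^2 + 2u - 1.
Check: q(1) = 8. ✓

q(u) = 5u^3 + 2u^2 + 2u - 1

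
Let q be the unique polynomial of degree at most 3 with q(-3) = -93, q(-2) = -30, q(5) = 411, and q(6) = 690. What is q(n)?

q(n) = 3n^3 + 6n + 6

Write q(n) = an^3 + bn^2 + cn + d. Substituting each data point gives a linear system:
  -27a + 9b - 3c + d = -93
  -8a + 4b - 2c + d = -30
  125a + 25b + 5c + d = 411
  216a + 36b + 6c + d = 690
Solving the system yields a = 3, b = 0, c = 6, d = 6.
So q(n) = 3n³ + 6n + 6.
Check: q(-3) = -93. ✓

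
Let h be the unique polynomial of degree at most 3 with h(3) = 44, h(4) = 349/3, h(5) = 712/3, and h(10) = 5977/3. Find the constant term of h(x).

-1

Write h(x) = ax^3 + bx^2 + cx + d. Substituting each data point gives a linear system:
  27a + 9b + 3c + d = 44
  64a + 16b + 4c + d = 349/3
  125a + 25b + 5c + d = 712/3
  1000a + 100b + 10c + d = 5977/3
Solving the system yields a = 2, b = 1/3, c = -4, d = -1.
So h(x) = 2x³ + (1/3)x² - 4x - 1.
The constant term is -1.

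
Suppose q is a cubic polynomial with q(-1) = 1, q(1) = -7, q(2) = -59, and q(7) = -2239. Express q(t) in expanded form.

q(t) = -6t^3 - 4t^2 + 2t + 1

Using the Lagrange interpolation formula with nodes -1, 1, 2, 7:
  L_0(t) = (t - 1)(t - 2)(t - 7) / -48
  L_1(t) = (t + 1)(t - 2)(t - 7) / 12
  L_2(t) = (t + 1)(t - 1)(t - 7) / -15
  L_3(t) = (t + 1)(t - 1)(t - 2) / 240
Then q(t) = 1·L_0(t) - 7·L_1(t) - 59·L_2(t) - 2239·L_3(t).
Expanding and collecting terms gives q(t) = -6t³ - 4t² + 2t + 1.
Check: q(1) = -7. ✓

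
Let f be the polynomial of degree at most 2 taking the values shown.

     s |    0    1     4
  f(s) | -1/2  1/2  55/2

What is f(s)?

Write f(s) = as^2 + bs + c. Substituting each data point gives a linear system:
  c = -1/2
  a + b + c = 1/2
  16a + 4b + c = 55/2
Solving the system yields a = 2, b = -1, c = -1/2.
So f(s) = 2s^2 - s - 1/2.
Check: f(0) = -1/2. ✓

f(s) = 2s^2 - s - 1/2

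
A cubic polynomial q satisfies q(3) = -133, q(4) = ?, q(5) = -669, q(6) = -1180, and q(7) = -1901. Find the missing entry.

-332

On equispaced nodes a degree-3 polynomial has vanishing fourth forward difference, so
  q(3) - 4·q(4) + 6·q(5) - 4·q(6) + q(7) = 0.
Substituting the known values and solving for q(4):
  -4·q(4) = 1328
  q(4) = -332.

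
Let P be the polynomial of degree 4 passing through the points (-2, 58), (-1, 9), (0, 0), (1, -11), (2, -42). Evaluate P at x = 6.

114

Forward differences of the values at x = -2, -1, 0, 1, 2:
  P  : 58  9  0  -11  -42
  Δ  : -49  -9  -11  -31
  Δ^2: 40  -2  -20
  Δ^3: -42  -18
  Δ^4: 24
The fourth differences are constant, confirming degree 4.
Interpolating (Newton forward form) and evaluating at x = 6 gives P(6) = 114.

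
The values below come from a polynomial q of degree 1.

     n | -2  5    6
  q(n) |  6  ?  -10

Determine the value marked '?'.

The 2 known points determine the degree-1 polynomial uniquely.
Write q(n) = an + b. Substituting each data point gives a linear system:
  -2a + b = 6
  6a + b = -10
Solving the system yields a = -2, b = 2.
So q(n) = -2n + 2.
Then q(5) = -8.

-8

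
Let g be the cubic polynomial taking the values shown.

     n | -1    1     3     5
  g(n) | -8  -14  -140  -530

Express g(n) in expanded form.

Write g(n) = an^3 + bn^2 + cn + d. Substituting each data point gives a linear system:
  -a + b - c + d = -8
  a + b + c + d = -14
  27a + 9b + 3c + d = -140
  125a + 25b + 5c + d = -530
Solving the system yields a = -3, b = -6, c = 0, d = -5.
So g(n) = -3n^3 - 6n^2 - 5.
Check: g(1) = -14. ✓

g(n) = -3n^3 - 6n^2 - 5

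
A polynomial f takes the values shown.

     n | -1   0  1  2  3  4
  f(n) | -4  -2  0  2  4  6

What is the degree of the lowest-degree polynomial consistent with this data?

1

Forward differences of the values at n = -1, 0, 1, 2, 3, 4:
  f  : -4  -2  0  2  4  6
  Δ  : 2  2  2  2  2
  Δ^2: 0  0  0  0
  Δ^3: 0  0  0
  Δ^4: 0  0
  Δ^5: 0
The first differences are constant (2) and nonzero, while all higher differences vanish, so the minimal degree is 1.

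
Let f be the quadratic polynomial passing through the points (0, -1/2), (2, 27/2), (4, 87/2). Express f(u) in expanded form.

Write f(u) = au^2 + bu + c. Substituting each data point gives a linear system:
  c = -1/2
  4a + 2b + c = 27/2
  16a + 4b + c = 87/2
Solving the system yields a = 2, b = 3, c = -1/2.
So f(u) = 2u^2 + 3u - 1/2.
Check: f(0) = -1/2. ✓

f(u) = 2u^2 + 3u - 1/2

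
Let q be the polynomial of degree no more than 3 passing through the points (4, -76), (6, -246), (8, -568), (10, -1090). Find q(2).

-10

Write q(x) = ax^3 + bx^2 + cx + d. Substituting each data point gives a linear system:
  64a + 16b + 4c + d = -76
  216a + 36b + 6c + d = -246
  512a + 64b + 8c + d = -568
  1000a + 100b + 10c + d = -1090
Solving the system yields a = -1, b = -1, c = 1, d = 0.
So q(x) = -x^3 - x^2 + x.
Then q(2) = -10.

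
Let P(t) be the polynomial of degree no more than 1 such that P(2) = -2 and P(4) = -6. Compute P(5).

Write P(t) = at + b. Substituting each data point gives a linear system:
  2a + b = -2
  4a + b = -6
Solving the system yields a = -2, b = 2.
So P(t) = -2t + 2.
Then P(5) = -8.

-8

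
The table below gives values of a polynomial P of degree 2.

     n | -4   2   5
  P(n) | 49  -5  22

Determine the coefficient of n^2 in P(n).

2

Write P(n) = an^2 + bn + c. Substituting each data point gives a linear system:
  16a - 4b + c = 49
  4a + 2b + c = -5
  25a + 5b + c = 22
Solving the system yields a = 2, b = -5, c = -3.
So P(n) = 2n² - 5n - 3.
The leading coefficient is 2.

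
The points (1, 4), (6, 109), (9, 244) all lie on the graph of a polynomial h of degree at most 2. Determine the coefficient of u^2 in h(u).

Write h(u) = au^2 + bu + c. Substituting each data point gives a linear system:
  a + b + c = 4
  36a + 6b + c = 109
  81a + 9b + c = 244
Solving the system yields a = 3, b = 0, c = 1.
So h(u) = 3u^2 + 1.
The leading coefficient is 3.

3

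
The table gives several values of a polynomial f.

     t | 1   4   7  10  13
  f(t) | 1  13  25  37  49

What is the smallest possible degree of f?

1

Forward differences of the values at t = 1, 4, 7, 10, 13:
  f  : 1  13  25  37  49
  Δ  : 12  12  12  12
  Δ^2: 0  0  0
  Δ^3: 0  0
  Δ^4: 0
The first differences are constant (12) and nonzero, while all higher differences vanish, so the minimal degree is 1.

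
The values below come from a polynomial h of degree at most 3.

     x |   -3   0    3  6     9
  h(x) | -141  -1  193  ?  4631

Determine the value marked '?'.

On equispaced nodes a degree-3 polynomial has vanishing fourth forward difference, so
  h(-3) - 4·h(0) + 6·h(3) - 4·h(6) + h(9) = 0.
Substituting the known values and solving for h(6):
  -4·h(6) = -5652
  h(6) = 1413.

1413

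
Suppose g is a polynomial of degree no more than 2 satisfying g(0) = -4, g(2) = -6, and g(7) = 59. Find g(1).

-7

Using the Lagrange interpolation formula with nodes 0, 2, 7:
  L_0(n) = (n - 2)(n - 7) / 14
  L_1(n) = n(n - 7) / -10
  L_2(n) = n(n - 2) / 35
Then g(n) = -4·L_0(n) - 6·L_1(n) + 59·L_2(n).
Expanding and collecting terms gives g(n) = 2n^2 - 5n - 4.
Evaluating at n = 1: g(1) = -7.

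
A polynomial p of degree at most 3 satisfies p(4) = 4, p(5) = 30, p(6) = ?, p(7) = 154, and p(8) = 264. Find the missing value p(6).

The 4 known points determine the degree-3 polynomial uniquely.
Write p(x) = ax^3 + bx^2 + cx + d. Substituting each data point gives a linear system:
  64a + 16b + 4c + d = 4
  125a + 25b + 5c + d = 30
  343a + 49b + 7c + d = 154
  512a + 64b + 8c + d = 264
Solving the system yields a = 1, b = -4, c = 1, d = 0.
So p(x) = x^3 - 4x^2 + x.
Then p(6) = 78.

78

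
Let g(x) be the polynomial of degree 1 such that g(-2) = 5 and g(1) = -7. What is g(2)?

-11

Using the Lagrange interpolation formula with nodes -2, 1:
  L_0(x) = (x - 1) / -3
  L_1(x) = (x + 2) / 3
Then g(x) = 5·L_0(x) - 7·L_1(x).
Expanding and collecting terms gives g(x) = -4x - 3.
Evaluating at x = 2: g(2) = -11.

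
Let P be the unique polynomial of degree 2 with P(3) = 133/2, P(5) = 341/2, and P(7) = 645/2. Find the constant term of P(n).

1/2

Write P(n) = an^2 + bn + c. Substituting each data point gives a linear system:
  9a + 3b + c = 133/2
  25a + 5b + c = 341/2
  49a + 7b + c = 645/2
Solving the system yields a = 6, b = 4, c = 1/2.
So P(n) = 6n² + 4n + 1/2.
The constant term is 1/2.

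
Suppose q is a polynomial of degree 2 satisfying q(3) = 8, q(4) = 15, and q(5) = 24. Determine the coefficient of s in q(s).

0

Write q(s) = as^2 + bs + c. Substituting each data point gives a linear system:
  9a + 3b + c = 8
  16a + 4b + c = 15
  25a + 5b + c = 24
Solving the system yields a = 1, b = 0, c = -1.
So q(s) = s² - 1.
The coefficient of s is 0.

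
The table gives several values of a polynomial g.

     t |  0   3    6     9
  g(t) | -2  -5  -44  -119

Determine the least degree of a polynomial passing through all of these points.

2

Forward differences of the values at t = 0, 3, 6, 9:
  g  : -2  -5  -44  -119
  Δ  : -3  -39  -75
  Δ^2: -36  -36
  Δ^3: 0
The second differences are constant (-36) and nonzero, while all higher differences vanish, so the minimal degree is 2.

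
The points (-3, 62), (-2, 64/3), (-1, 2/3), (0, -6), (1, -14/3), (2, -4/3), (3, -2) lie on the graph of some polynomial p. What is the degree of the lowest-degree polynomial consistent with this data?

Forward differences of the values at s = -3, -2, -1, 0, 1, 2, 3:
  p  : 62  64/3  2/3  -6  -14/3  -4/3  -2
  Δ  : -122/3  -62/3  -20/3  4/3  10/3  -2/3
  Δ^2: 20  14  8  2  -4
  Δ^3: -6  -6  -6  -6
  Δ^4: 0  0  0
  Δ^5: 0  0
  Δ^6: 0
The third differences are constant (-6) and nonzero, while all higher differences vanish, so the minimal degree is 3.

3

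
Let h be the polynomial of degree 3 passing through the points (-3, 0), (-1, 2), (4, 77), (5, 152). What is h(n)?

h(n) = n^3 + 2n^2 - 4n - 3

Write h(n) = an^3 + bn^2 + cn + d. Substituting each data point gives a linear system:
  -27a + 9b - 3c + d = 0
  -a + b - c + d = 2
  64a + 16b + 4c + d = 77
  125a + 25b + 5c + d = 152
Solving the system yields a = 1, b = 2, c = -4, d = -3.
So h(n) = n^3 + 2n^2 - 4n - 3.
Check: h(5) = 152. ✓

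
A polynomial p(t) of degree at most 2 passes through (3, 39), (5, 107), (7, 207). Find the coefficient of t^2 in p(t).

4

Write p(t) = at^2 + bt + c. Substituting each data point gives a linear system:
  9a + 3b + c = 39
  25a + 5b + c = 107
  49a + 7b + c = 207
Solving the system yields a = 4, b = 2, c = -3.
So p(t) = 4t² + 2t - 3.
The leading coefficient is 4.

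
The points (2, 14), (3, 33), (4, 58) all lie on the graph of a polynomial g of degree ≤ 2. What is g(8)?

Forward differences of the values at s = 2, 3, 4:
  g  : 14  33  58
  Δ  : 19  25
  Δ^2: 6
The second differences are constant, confirming degree 2.
Interpolating (Newton forward form) and evaluating at s = 8 gives g(8) = 218.

218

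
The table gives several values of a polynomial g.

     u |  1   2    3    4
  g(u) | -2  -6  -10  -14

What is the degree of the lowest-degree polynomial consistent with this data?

1

Forward differences of the values at u = 1, 2, 3, 4:
  g  : -2  -6  -10  -14
  Δ  : -4  -4  -4
  Δ^2: 0  0
  Δ^3: 0
The first differences are constant (-4) and nonzero, while all higher differences vanish, so the minimal degree is 1.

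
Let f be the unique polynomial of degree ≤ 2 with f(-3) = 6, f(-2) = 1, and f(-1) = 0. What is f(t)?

Write f(t) = at^2 + bt + c. Substituting each data point gives a linear system:
  9a - 3b + c = 6
  4a - 2b + c = 1
  a - b + c = 0
Solving the system yields a = 2, b = 5, c = 3.
So f(t) = 2t^2 + 5t + 3.
Check: f(-2) = 1. ✓

f(t) = 2t^2 + 5t + 3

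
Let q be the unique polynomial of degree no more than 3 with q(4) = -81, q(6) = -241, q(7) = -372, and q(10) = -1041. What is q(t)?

q(t) = -t^3 - 4t - 1

Write q(t) = at^3 + bt^2 + ct + d. Substituting each data point gives a linear system:
  64a + 16b + 4c + d = -81
  216a + 36b + 6c + d = -241
  343a + 49b + 7c + d = -372
  1000a + 100b + 10c + d = -1041
Solving the system yields a = -1, b = 0, c = -4, d = -1.
So q(t) = -t³ - 4t - 1.
Check: q(4) = -81. ✓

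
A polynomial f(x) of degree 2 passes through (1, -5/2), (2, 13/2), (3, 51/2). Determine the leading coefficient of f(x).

Write f(x) = ax^2 + bx + c. Substituting each data point gives a linear system:
  a + b + c = -5/2
  4a + 2b + c = 13/2
  9a + 3b + c = 51/2
Solving the system yields a = 5, b = -6, c = -3/2.
So f(x) = 5x^2 - 6x - 3/2.
The leading coefficient is 5.

5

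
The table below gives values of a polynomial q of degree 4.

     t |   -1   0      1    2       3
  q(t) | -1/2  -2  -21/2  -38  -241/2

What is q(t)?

Using the Lagrange interpolation formula with nodes -1, 0, 1, 2, 3:
  L_0(t) = t(t - 1)(t - 2)(t - 3) / 24
  L_1(t) = (t + 1)(t - 1)(t - 2)(t - 3) / -6
  L_2(t) = (t + 1)t(t - 2)(t - 3) / 4
  L_3(t) = (t + 1)t(t - 1)(t - 3) / -6
  L_4(t) = (t + 1)t(t - 1)(t - 2) / 24
Then q(t) = -1/2·L_0(t) - 2·L_1(t) - 21/2·L_2(t) - 38·L_3(t) - 241/2·L_4(t).
Expanding and collecting terms gives q(t) = -t^4 - (5/2)t^2 - 5t - 2.
Check: q(0) = -2. ✓

q(t) = -t^4 - (5/2)t^2 - 5t - 2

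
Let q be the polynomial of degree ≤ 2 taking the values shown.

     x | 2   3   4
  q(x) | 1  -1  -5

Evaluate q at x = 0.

-1

Write q(x) = ax^2 + bx + c. Substituting each data point gives a linear system:
  4a + 2b + c = 1
  9a + 3b + c = -1
  16a + 4b + c = -5
Solving the system yields a = -1, b = 3, c = -1.
So q(x) = -x^2 + 3x - 1.
Then q(0) = -1.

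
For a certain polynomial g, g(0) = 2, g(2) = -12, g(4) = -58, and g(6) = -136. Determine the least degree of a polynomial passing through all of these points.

2

Forward differences of the values at t = 0, 2, 4, 6:
  g  : 2  -12  -58  -136
  Δ  : -14  -46  -78
  Δ^2: -32  -32
  Δ^3: 0
The second differences are constant (-32) and nonzero, while all higher differences vanish, so the minimal degree is 2.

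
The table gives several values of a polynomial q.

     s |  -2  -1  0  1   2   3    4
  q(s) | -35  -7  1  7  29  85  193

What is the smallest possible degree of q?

3

Forward differences of the values at s = -2, -1, 0, 1, 2, 3, 4:
  q  : -35  -7  1  7  29  85  193
  Δ  : 28  8  6  22  56  108
  Δ^2: -20  -2  16  34  52
  Δ^3: 18  18  18  18
  Δ^4: 0  0  0
  Δ^5: 0  0
  Δ^6: 0
The third differences are constant (18) and nonzero, while all higher differences vanish, so the minimal degree is 3.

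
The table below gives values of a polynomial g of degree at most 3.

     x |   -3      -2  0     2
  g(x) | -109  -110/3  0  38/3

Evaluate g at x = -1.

Using the Lagrange interpolation formula with nodes -3, -2, 0, 2:
  L_0(x) = (x + 2)x(x - 2) / -15
  L_1(x) = (x + 3)x(x - 2) / 8
  L_2(x) = (x + 3)(x + 2)(x - 2) / -12
  L_3(x) = (x + 3)(x + 2)x / 40
Then g(x) = -109·L_0(x) - 110/3·L_1(x) + 0·L_2(x) + 38/3·L_3(x).
Expanding and collecting terms gives g(x) = 3x³ - 3x² + (1/3)x.
Evaluating at x = -1: g(-1) = -19/3.

-19/3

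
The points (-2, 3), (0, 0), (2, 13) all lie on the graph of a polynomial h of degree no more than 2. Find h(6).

87

Write h(s) = as^2 + bs + c. Substituting each data point gives a linear system:
  4a - 2b + c = 3
  c = 0
  4a + 2b + c = 13
Solving the system yields a = 2, b = 5/2, c = 0.
So h(s) = 2s^2 + (5/2)s.
Then h(6) = 87.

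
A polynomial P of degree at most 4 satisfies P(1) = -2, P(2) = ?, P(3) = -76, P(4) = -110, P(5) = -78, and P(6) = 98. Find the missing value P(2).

-30

On equispaced nodes a degree-4 polynomial has vanishing fifth forward difference, so
  - P(1) + 5·P(2) - 10·P(3) + 10·P(4) - 5·P(5) + P(6) = 0.
Substituting the known values and solving for P(2):
  5·P(2) = -150
  P(2) = -30.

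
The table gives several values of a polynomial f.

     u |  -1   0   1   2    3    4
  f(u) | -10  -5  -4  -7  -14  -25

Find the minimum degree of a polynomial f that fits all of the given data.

Forward differences of the values at u = -1, 0, 1, 2, 3, 4:
  f  : -10  -5  -4  -7  -14  -25
  Δ  : 5  1  -3  -7  -11
  Δ^2: -4  -4  -4  -4
  Δ^3: 0  0  0
  Δ^4: 0  0
  Δ^5: 0
The second differences are constant (-4) and nonzero, while all higher differences vanish, so the minimal degree is 2.

2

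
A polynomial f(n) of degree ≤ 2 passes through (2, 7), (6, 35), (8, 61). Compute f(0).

5

Write f(n) = an^2 + bn + c. Substituting each data point gives a linear system:
  4a + 2b + c = 7
  36a + 6b + c = 35
  64a + 8b + c = 61
Solving the system yields a = 1, b = -1, c = 5.
So f(n) = n^2 - n + 5.
Then f(0) = 5.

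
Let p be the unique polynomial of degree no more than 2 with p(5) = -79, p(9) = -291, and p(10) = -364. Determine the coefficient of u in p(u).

3

Write p(u) = au^2 + bu + c. Substituting each data point gives a linear system:
  25a + 5b + c = -79
  81a + 9b + c = -291
  100a + 10b + c = -364
Solving the system yields a = -4, b = 3, c = 6.
So p(u) = -4u² + 3u + 6.
The coefficient of u is 3.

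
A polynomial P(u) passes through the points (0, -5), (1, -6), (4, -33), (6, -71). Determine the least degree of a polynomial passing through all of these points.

2

Divided differences on the nodes 0, 1, 4, 6:
  order 0: -5  -6  -33  -71
  order 1: -1  -9  -19
  order 2: -2  -2
  order 3: 0
The order-2 divided differences are all -2 (nonzero) and every higher order vanishes, so the data lies on a polynomial of degree exactly 2.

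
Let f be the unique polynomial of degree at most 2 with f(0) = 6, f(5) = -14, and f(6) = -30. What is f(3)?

6

Write f(t) = at^2 + bt + c. Substituting each data point gives a linear system:
  c = 6
  25a + 5b + c = -14
  36a + 6b + c = -30
Solving the system yields a = -2, b = 6, c = 6.
So f(t) = -2t² + 6t + 6.
Then f(3) = 6.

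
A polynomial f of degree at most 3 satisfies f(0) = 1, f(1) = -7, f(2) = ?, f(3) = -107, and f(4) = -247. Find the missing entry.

-35

On equispaced nodes a degree-3 polynomial has vanishing fourth forward difference, so
  f(0) - 4·f(1) + 6·f(2) - 4·f(3) + f(4) = 0.
Substituting the known values and solving for f(2):
  6·f(2) = -210
  f(2) = -35.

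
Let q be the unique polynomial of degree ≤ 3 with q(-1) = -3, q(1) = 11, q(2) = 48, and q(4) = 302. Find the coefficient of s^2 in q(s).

Write q(s) = as^3 + bs^2 + cs + d. Substituting each data point gives a linear system:
  -a + b - c + d = -3
  a + b + c + d = 11
  8a + 4b + 2c + d = 48
  64a + 16b + 4c + d = 302
Solving the system yields a = 4, b = 2, c = 3, d = 2.
So q(s) = 4s^3 + 2s^2 + 3s + 2.
The coefficient of s^2 is 2.

2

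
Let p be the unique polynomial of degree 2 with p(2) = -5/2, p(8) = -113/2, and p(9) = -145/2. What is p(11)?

-221/2

Using the Lagrange interpolation formula with nodes 2, 8, 9:
  L_0(t) = (t - 8)(t - 9) / 42
  L_1(t) = (t - 2)(t - 9) / -6
  L_2(t) = (t - 2)(t - 8) / 7
Then p(t) = -5/2·L_0(t) - 113/2·L_1(t) - 145/2·L_2(t).
Expanding and collecting terms gives p(t) = -t² + t - 1/2.
Evaluating at t = 11: p(11) = -221/2.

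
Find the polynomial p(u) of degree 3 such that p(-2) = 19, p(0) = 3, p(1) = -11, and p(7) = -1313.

p(u) = -3u^3 - 5u^2 - 6u + 3

Using the Lagrange interpolation formula with nodes -2, 0, 1, 7:
  L_0(u) = u(u - 1)(u - 7) / -54
  L_1(u) = (u + 2)(u - 1)(u - 7) / 14
  L_2(u) = (u + 2)u(u - 7) / -18
  L_3(u) = (u + 2)u(u - 1) / 378
Then p(u) = 19·L_0(u) + 3·L_1(u) - 11·L_2(u) - 1313·L_3(u).
Expanding and collecting terms gives p(u) = -3u^3 - 5u^2 - 6u + 3.
Check: p(-2) = 19. ✓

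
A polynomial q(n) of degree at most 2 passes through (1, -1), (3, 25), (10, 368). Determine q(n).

q(n) = 4n^2 - 3n - 2

Using the Lagrange interpolation formula with nodes 1, 3, 10:
  L_0(n) = (n - 3)(n - 10) / 18
  L_1(n) = (n - 1)(n - 10) / -14
  L_2(n) = (n - 1)(n - 3) / 63
Then q(n) = -1·L_0(n) + 25·L_1(n) + 368·L_2(n).
Expanding and collecting terms gives q(n) = 4n^2 - 3n - 2.
Check: q(1) = -1. ✓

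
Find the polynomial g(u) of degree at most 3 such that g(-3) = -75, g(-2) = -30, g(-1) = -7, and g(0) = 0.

Write g(u) = au^3 + bu^2 + cu + d. Substituting each data point gives a linear system:
  -27a + 9b - 3c + d = -75
  -8a + 4b - 2c + d = -30
  -a + b - c + d = -7
  d = 0
Solving the system yields a = 1, b = -5, c = 1, d = 0.
So g(u) = u³ - 5u² + u.
Check: g(0) = 0. ✓

g(u) = u^3 - 5u^2 + u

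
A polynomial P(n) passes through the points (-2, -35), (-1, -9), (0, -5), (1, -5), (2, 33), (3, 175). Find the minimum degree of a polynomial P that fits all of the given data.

4

Forward differences of the values at n = -2, -1, 0, 1, 2, 3:
  P  : -35  -9  -5  -5  33  175
  Δ  : 26  4  0  38  142
  Δ^2: -22  -4  38  104
  Δ^3: 18  42  66
  Δ^4: 24  24
  Δ^5: 0
The fourth differences are constant (24) and nonzero, while all higher differences vanish, so the minimal degree is 4.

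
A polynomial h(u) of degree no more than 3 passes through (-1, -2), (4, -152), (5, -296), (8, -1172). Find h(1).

4

Using the Lagrange interpolation formula with nodes -1, 4, 5, 8:
  L_0(u) = (u - 4)(u - 5)(u - 8) / -270
  L_1(u) = (u + 1)(u - 5)(u - 8) / 20
  L_2(u) = (u + 1)(u - 4)(u - 8) / -18
  L_3(u) = (u + 1)(u - 4)(u - 5) / 108
Then h(u) = -2·L_0(u) - 152·L_1(u) - 296·L_2(u) - 1172·L_3(u).
Expanding and collecting terms gives h(u) = -2u^3 - 3u^2 + 5u + 4.
Evaluating at u = 1: h(1) = 4.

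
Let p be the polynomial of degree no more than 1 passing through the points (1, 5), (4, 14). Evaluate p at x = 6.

Write p(x) = ax + b. Substituting each data point gives a linear system:
  a + b = 5
  4a + b = 14
Solving the system yields a = 3, b = 2.
So p(x) = 3x + 2.
Then p(6) = 20.

20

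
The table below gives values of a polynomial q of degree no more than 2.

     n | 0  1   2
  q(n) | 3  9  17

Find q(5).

53

Write q(n) = an^2 + bn + c. Substituting each data point gives a linear system:
  c = 3
  a + b + c = 9
  4a + 2b + c = 17
Solving the system yields a = 1, b = 5, c = 3.
So q(n) = n^2 + 5n + 3.
Then q(5) = 53.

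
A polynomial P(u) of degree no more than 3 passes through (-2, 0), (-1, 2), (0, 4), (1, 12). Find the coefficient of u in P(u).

4

Write P(u) = au^3 + bu^2 + cu + d. Substituting each data point gives a linear system:
  -8a + 4b - 2c + d = 0
  -a + b - c + d = 2
  d = 4
  a + b + c + d = 12
Solving the system yields a = 1, b = 3, c = 4, d = 4.
So P(u) = u^3 + 3u^2 + 4u + 4.
The coefficient of u is 4.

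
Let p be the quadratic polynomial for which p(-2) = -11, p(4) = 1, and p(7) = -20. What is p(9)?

-44

Write p(n) = an^2 + bn + c. Substituting each data point gives a linear system:
  4a - 2b + c = -11
  16a + 4b + c = 1
  49a + 7b + c = -20
Solving the system yields a = -1, b = 4, c = 1.
So p(n) = -n^2 + 4n + 1.
Then p(9) = -44.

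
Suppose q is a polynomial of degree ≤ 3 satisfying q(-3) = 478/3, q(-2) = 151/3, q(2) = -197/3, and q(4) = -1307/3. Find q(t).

Write q(t) = at^3 + bt^2 + ct + d. Substituting each data point gives a linear system:
  -27a + 9b - 3c + d = 478/3
  -8a + 4b - 2c + d = 151/3
  8a + 4b + 2c + d = -197/3
  64a + 16b + 4c + d = -1307/3
Solving the system yields a = -6, b = -2, c = -5, d = 1/3.
So q(t) = -6t^3 - 2t^2 - 5t + 1/3.
Check: q(-2) = 151/3. ✓

q(t) = -6t^3 - 2t^2 - 5t + 1/3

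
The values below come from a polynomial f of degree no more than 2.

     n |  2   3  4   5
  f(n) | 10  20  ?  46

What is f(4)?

32

On equispaced nodes a degree-2 polynomial has vanishing third forward difference, so
  - f(2) + 3·f(3) - 3·f(4) + f(5) = 0.
Substituting the known values and solving for f(4):
  -3·f(4) = -96
  f(4) = 32.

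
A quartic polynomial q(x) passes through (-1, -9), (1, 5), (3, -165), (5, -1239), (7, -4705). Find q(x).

q(x) = -2x^4 + x^3 - 6x^2 + 6x + 6

Write q(x) = ax^4 + bx^3 + cx^2 + dx + e. Substituting each data point gives a linear system:
  a - b + c - d + e = -9
  a + b + c + d + e = 5
  81a + 27b + 9c + 3d + e = -165
  625a + 125b + 25c + 5d + e = -1239
  2401a + 343b + 49c + 7d + e = -4705
Solving the system yields a = -2, b = 1, c = -6, d = 6, e = 6.
So q(x) = -2x⁴ + x³ - 6x² + 6x + 6.
Check: q(5) = -1239. ✓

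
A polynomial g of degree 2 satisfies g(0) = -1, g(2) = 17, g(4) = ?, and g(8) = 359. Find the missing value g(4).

The 3 known points determine the degree-2 polynomial uniquely.
Write g(x) = ax^2 + bx + c. Substituting each data point gives a linear system:
  c = -1
  4a + 2b + c = 17
  64a + 8b + c = 359
Solving the system yields a = 6, b = -3, c = -1.
So g(x) = 6x^2 - 3x - 1.
Then g(4) = 83.

83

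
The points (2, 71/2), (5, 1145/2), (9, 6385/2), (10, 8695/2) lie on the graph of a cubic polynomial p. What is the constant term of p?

-5/2

Write p(s) = as^3 + bs^2 + cs + d. Substituting each data point gives a linear system:
  8a + 4b + 2c + d = 71/2
  125a + 25b + 5c + d = 1145/2
  729a + 81b + 9c + d = 6385/2
  1000a + 100b + 10c + d = 8695/2
Solving the system yields a = 4, b = 4, c = -5, d = -5/2.
So p(s) = 4s³ + 4s² - 5s - 5/2.
The constant term is -5/2.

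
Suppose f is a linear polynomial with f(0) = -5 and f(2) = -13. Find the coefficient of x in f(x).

Write f(x) = ax + b. Substituting each data point gives a linear system:
  b = -5
  2a + b = -13
Solving the system yields a = -4, b = -5.
So f(x) = -4x - 5.
The leading coefficient is -4.

-4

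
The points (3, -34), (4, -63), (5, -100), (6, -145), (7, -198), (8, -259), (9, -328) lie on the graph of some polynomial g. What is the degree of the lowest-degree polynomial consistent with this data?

2

Forward differences of the values at x = 3, 4, 5, 6, 7, 8, 9:
  g  : -34  -63  -100  -145  -198  -259  -328
  Δ  : -29  -37  -45  -53  -61  -69
  Δ^2: -8  -8  -8  -8  -8
  Δ^3: 0  0  0  0
  Δ^4: 0  0  0
  Δ^5: 0  0
  Δ^6: 0
The second differences are constant (-8) and nonzero, while all higher differences vanish, so the minimal degree is 2.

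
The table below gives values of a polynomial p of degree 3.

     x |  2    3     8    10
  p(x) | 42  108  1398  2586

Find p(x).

Write p(x) = ax^3 + bx^2 + cx + d. Substituting each data point gives a linear system:
  8a + 4b + 2c + d = 42
  27a + 9b + 3c + d = 108
  512a + 64b + 8c + d = 1398
  1000a + 100b + 10c + d = 2586
Solving the system yields a = 2, b = 6, c = -2, d = 6.
So p(x) = 2x^3 + 6x^2 - 2x + 6.
Check: p(3) = 108. ✓

p(x) = 2x^3 + 6x^2 - 2x + 6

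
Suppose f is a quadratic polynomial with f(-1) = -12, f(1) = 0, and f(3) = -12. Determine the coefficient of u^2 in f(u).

-3

Write f(u) = au^2 + bu + c. Substituting each data point gives a linear system:
  a - b + c = -12
  a + b + c = 0
  9a + 3b + c = -12
Solving the system yields a = -3, b = 6, c = -3.
So f(u) = -3u^2 + 6u - 3.
The leading coefficient is -3.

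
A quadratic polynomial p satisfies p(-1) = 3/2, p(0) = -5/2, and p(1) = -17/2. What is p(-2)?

Using the Lagrange interpolation formula with nodes -1, 0, 1:
  L_0(x) = x(x - 1) / 2
  L_1(x) = (x + 1)(x - 1) / -1
  L_2(x) = (x + 1)x / 2
Then p(x) = 3/2·L_0(x) - 5/2·L_1(x) - 17/2·L_2(x).
Expanding and collecting terms gives p(x) = -x² - 5x - 5/2.
Evaluating at x = -2: p(-2) = 7/2.

7/2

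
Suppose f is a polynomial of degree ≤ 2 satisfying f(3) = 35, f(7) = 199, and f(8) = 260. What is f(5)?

101

Using the Lagrange interpolation formula with nodes 3, 7, 8:
  L_0(n) = (n - 7)(n - 8) / 20
  L_1(n) = (n - 3)(n - 8) / -4
  L_2(n) = (n - 3)(n - 7) / 5
Then f(n) = 35·L_0(n) + 199·L_1(n) + 260·L_2(n).
Expanding and collecting terms gives f(n) = 4n² + n - 4.
Evaluating at n = 5: f(5) = 101.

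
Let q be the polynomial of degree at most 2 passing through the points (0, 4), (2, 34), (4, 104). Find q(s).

Write q(s) = as^2 + bs + c. Substituting each data point gives a linear system:
  c = 4
  4a + 2b + c = 34
  16a + 4b + c = 104
Solving the system yields a = 5, b = 5, c = 4.
So q(s) = 5s^2 + 5s + 4.
Check: q(0) = 4. ✓

q(s) = 5s^2 + 5s + 4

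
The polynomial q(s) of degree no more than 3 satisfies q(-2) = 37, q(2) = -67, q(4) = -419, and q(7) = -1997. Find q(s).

Write q(s) = as^3 + bs^2 + cs + d. Substituting each data point gives a linear system:
  -8a + 4b - 2c + d = 37
  8a + 4b + 2c + d = -67
  64a + 16b + 4c + d = -419
  343a + 49b + 7c + d = -1997
Solving the system yields a = -5, b = -5, c = -6, d = 5.
So q(s) = -5s^3 - 5s^2 - 6s + 5.
Check: q(2) = -67. ✓

q(s) = -5s^3 - 5s^2 - 6s + 5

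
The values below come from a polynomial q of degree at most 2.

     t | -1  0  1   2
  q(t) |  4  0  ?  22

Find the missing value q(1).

6

The 3 known points determine the degree-2 polynomial uniquely.
Write q(t) = at^2 + bt + c. Substituting each data point gives a linear system:
  a - b + c = 4
  c = 0
  4a + 2b + c = 22
Solving the system yields a = 5, b = 1, c = 0.
So q(t) = 5t^2 + t.
Then q(1) = 6.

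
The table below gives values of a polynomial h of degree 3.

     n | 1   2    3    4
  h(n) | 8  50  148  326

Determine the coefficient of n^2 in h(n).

4

Write h(n) = an^3 + bn^2 + cn + d. Substituting each data point gives a linear system:
  a + b + c + d = 8
  8a + 4b + 2c + d = 50
  27a + 9b + 3c + d = 148
  64a + 16b + 4c + d = 326
Solving the system yields a = 4, b = 4, c = 2, d = -2.
So h(n) = 4n^3 + 4n^2 + 2n - 2.
The coefficient of n^2 is 4.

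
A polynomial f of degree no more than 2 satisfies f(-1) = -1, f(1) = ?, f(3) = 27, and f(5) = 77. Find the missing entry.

The 3 known points determine the degree-2 polynomial uniquely.
Write f(n) = an^2 + bn + c. Substituting each data point gives a linear system:
  a - b + c = -1
  9a + 3b + c = 27
  25a + 5b + c = 77
Solving the system yields a = 3, b = 1, c = -3.
So f(n) = 3n^2 + n - 3.
Then f(1) = 1.

1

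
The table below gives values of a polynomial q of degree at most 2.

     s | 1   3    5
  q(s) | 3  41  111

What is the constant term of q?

Write q(s) = as^2 + bs + c. Substituting each data point gives a linear system:
  a + b + c = 3
  9a + 3b + c = 41
  25a + 5b + c = 111
Solving the system yields a = 4, b = 3, c = -4.
So q(s) = 4s² + 3s - 4.
The constant term is -4.

-4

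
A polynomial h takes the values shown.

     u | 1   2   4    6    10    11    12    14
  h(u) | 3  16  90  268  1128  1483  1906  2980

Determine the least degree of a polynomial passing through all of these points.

Divided differences on the nodes 1, 2, 4, 6, 10, 11, 12, 14:
  order 0: 3  16  90  268  1128  1483  1906  2980
  order 1: 13  37  89  215  355  423  537
  order 2: 8  13  21  28  34  38
  order 3: 1  1  1  1  1
  order 4: 0  0  0  0
  order 5: 0  0  0
  order 6: 0  0
  order 7: 0
The order-3 divided differences are all 1 (nonzero) and every higher order vanishes, so the data lies on a polynomial of degree exactly 3.

3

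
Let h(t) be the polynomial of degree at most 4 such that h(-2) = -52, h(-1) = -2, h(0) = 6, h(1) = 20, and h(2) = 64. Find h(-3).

Forward differences of the values at t = -2, -1, 0, 1, 2:
  h  : -52  -2  6  20  64
  Δ  : 50  8  14  44
  Δ^2: -42  6  30
  Δ^3: 48  24
  Δ^4: -24
The fourth differences are constant, confirming degree 4.
Interpolating (Newton forward form) and evaluating at t = -3 gives h(-3) = -216.

-216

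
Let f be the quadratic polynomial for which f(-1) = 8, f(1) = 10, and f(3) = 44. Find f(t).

f(t) = 4t^2 + t + 5

Using the Lagrange interpolation formula with nodes -1, 1, 3:
  L_0(t) = (t - 1)(t - 3) / 8
  L_1(t) = (t + 1)(t - 3) / -4
  L_2(t) = (t + 1)(t - 1) / 8
Then f(t) = 8·L_0(t) + 10·L_1(t) + 44·L_2(t).
Expanding and collecting terms gives f(t) = 4t^2 + t + 5.
Check: f(1) = 10. ✓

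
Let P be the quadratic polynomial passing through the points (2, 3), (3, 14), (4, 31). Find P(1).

Forward differences of the values at t = 2, 3, 4:
  P  : 3  14  31
  Δ  : 11  17
  Δ^2: 6
The second differences are constant, confirming degree 2.
Interpolating (Newton forward form) and evaluating at t = 1 gives P(1) = -2.

-2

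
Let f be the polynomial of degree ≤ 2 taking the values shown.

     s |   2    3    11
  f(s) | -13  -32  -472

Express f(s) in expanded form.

Write f(s) = as^2 + bs + c. Substituting each data point gives a linear system:
  4a + 2b + c = -13
  9a + 3b + c = -32
  121a + 11b + c = -472
Solving the system yields a = -4, b = 1, c = 1.
So f(s) = -4s^2 + s + 1.
Check: f(2) = -13. ✓

f(s) = -4s^2 + s + 1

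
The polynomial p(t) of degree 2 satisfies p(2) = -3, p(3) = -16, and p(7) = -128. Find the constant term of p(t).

Write p(t) = at^2 + bt + c. Substituting each data point gives a linear system:
  4a + 2b + c = -3
  9a + 3b + c = -16
  49a + 7b + c = -128
Solving the system yields a = -3, b = 2, c = 5.
So p(t) = -3t^2 + 2t + 5.
The constant term is 5.

5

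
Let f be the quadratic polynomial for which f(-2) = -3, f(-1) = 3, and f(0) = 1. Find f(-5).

-69

Using the Lagrange interpolation formula with nodes -2, -1, 0:
  L_0(x) = (x + 1)x / 2
  L_1(x) = (x + 2)x / -1
  L_2(x) = (x + 2)(x + 1) / 2
Then f(x) = -3·L_0(x) + 3·L_1(x) + 1·L_2(x).
Expanding and collecting terms gives f(x) = -4x² - 6x + 1.
Evaluating at x = -5: f(-5) = -69.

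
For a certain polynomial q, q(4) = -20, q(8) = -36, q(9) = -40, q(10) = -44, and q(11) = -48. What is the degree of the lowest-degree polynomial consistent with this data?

Divided differences on the nodes 4, 8, 9, 10, 11:
  order 0: -20  -36  -40  -44  -48
  order 1: -4  -4  -4  -4
  order 2: 0  0  0
  order 3: 0  0
  order 4: 0
The order-1 divided differences are all -4 (nonzero) and every higher order vanishes, so the data lies on a polynomial of degree exactly 1.

1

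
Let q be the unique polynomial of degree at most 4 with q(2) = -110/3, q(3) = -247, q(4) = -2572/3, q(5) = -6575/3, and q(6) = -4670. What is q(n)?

q(n) = -4n^4 + 2n^3 + 2n^2 + (5/3)n

Using the Lagrange interpolation formula with nodes 2, 3, 4, 5, 6:
  L_0(n) = (n - 3)(n - 4)(n - 5)(n - 6) / 24
  L_1(n) = (n - 2)(n - 4)(n - 5)(n - 6) / -6
  L_2(n) = (n - 2)(n - 3)(n - 5)(n - 6) / 4
  L_3(n) = (n - 2)(n - 3)(n - 4)(n - 6) / -6
  L_4(n) = (n - 2)(n - 3)(n - 4)(n - 5) / 24
Then q(n) = -110/3·L_0(n) - 247·L_1(n) - 2572/3·L_2(n) - 6575/3·L_3(n) - 4670·L_4(n).
Expanding and collecting terms gives q(n) = -4n^4 + 2n^3 + 2n^2 + (5/3)n.
Check: q(5) = -6575/3. ✓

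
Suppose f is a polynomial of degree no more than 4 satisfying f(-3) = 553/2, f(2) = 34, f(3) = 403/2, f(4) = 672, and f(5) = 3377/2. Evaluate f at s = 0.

Write f(s) = as^4 + bs^3 + cs^2 + ds + e. Substituting each data point gives a linear system:
  81a - 27b + 9c - 3d + e = 553/2
  16a + 8b + 4c + 2d + e = 34
  81a + 27b + 9c + 3d + e = 403/2
  256a + 64b + 16c + 4d + e = 672
  625a + 125b + 25c + 5d + e = 3377/2
Solving the system yields a = 3, b = -3/2, c = 0, d = 1, e = -4.
So f(s) = 3s^4 - (3/2)s^3 + s - 4.
Then f(0) = -4.

-4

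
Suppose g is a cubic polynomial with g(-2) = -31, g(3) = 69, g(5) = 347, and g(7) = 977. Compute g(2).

17

Write g(u) = au^3 + bu^2 + cu + d. Substituting each data point gives a linear system:
  -8a + 4b - 2c + d = -31
  27a + 9b + 3c + d = 69
  125a + 25b + 5c + d = 347
  343a + 49b + 7c + d = 977
Solving the system yields a = 3, b = -1, c = 0, d = -3.
So g(u) = 3u^3 - u^2 - 3.
Then g(2) = 17.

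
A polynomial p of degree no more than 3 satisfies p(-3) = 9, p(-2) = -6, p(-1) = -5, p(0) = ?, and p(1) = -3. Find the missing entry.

The 4 known points determine the degree-3 polynomial uniquely.
Write p(u) = au^3 + bu^2 + cu + d. Substituting each data point gives a linear system:
  -27a + 9b - 3c + d = 9
  -8a + 4b - 2c + d = -6
  -a + b - c + d = -5
  a + b + c + d = -3
Solving the system yields a = -2, b = -4, c = 3, d = 0.
So p(u) = -2u^3 - 4u^2 + 3u.
Then p(0) = 0.

0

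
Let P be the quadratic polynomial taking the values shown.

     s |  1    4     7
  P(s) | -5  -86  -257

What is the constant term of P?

2

Write P(s) = as^2 + bs + c. Substituting each data point gives a linear system:
  a + b + c = -5
  16a + 4b + c = -86
  49a + 7b + c = -257
Solving the system yields a = -5, b = -2, c = 2.
So P(s) = -5s^2 - 2s + 2.
The constant term is 2.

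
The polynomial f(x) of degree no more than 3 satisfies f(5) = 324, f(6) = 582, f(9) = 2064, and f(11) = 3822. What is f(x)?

f(x) = 3x^3 - x^2 - 4x - 6

Using the Lagrange interpolation formula with nodes 5, 6, 9, 11:
  L_0(x) = (x - 6)(x - 9)(x - 11) / -24
  L_1(x) = (x - 5)(x - 9)(x - 11) / 15
  L_2(x) = (x - 5)(x - 6)(x - 11) / -24
  L_3(x) = (x - 5)(x - 6)(x - 9) / 60
Then f(x) = 324·L_0(x) + 582·L_1(x) + 2064·L_2(x) + 3822·L_3(x).
Expanding and collecting terms gives f(x) = 3x^3 - x^2 - 4x - 6.
Check: f(5) = 324. ✓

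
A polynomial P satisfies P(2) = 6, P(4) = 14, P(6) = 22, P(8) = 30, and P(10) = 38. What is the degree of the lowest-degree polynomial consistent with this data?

Forward differences of the values at t = 2, 4, 6, 8, 10:
  P  : 6  14  22  30  38
  Δ  : 8  8  8  8
  Δ^2: 0  0  0
  Δ^3: 0  0
  Δ^4: 0
The first differences are constant (8) and nonzero, while all higher differences vanish, so the minimal degree is 1.

1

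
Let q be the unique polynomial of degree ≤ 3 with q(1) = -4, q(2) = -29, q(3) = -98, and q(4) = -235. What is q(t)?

Write q(t) = at^3 + bt^2 + ct + d. Substituting each data point gives a linear system:
  a + b + c + d = -4
  8a + 4b + 2c + d = -29
  27a + 9b + 3c + d = -98
  64a + 16b + 4c + d = -235
Solving the system yields a = -4, b = 2, c = -3, d = 1.
So q(t) = -4t^3 + 2t^2 - 3t + 1.
Check: q(1) = -4. ✓

q(t) = -4t^3 + 2t^2 - 3t + 1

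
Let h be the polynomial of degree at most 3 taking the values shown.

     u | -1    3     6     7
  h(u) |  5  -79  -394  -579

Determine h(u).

Using the Lagrange interpolation formula with nodes -1, 3, 6, 7:
  L_0(u) = (u - 3)(u - 6)(u - 7) / -224
  L_1(u) = (u + 1)(u - 6)(u - 7) / 48
  L_2(u) = (u + 1)(u - 3)(u - 7) / -21
  L_3(u) = (u + 1)(u - 3)(u - 6) / 32
Then h(u) = 5·L_0(u) - 79·L_1(u) - 394·L_2(u) - 579·L_3(u).
Expanding and collecting terms gives h(u) = -u³ - 4u² - 6u + 2.
Check: h(6) = -394. ✓

h(u) = -u^3 - 4u^2 - 6u + 2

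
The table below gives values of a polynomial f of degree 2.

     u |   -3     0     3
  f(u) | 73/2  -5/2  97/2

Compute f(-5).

225/2

Using the Lagrange interpolation formula with nodes -3, 0, 3:
  L_0(u) = u(u - 3) / 18
  L_1(u) = (u + 3)(u - 3) / -9
  L_2(u) = (u + 3)u / 18
Then f(u) = 73/2·L_0(u) - 5/2·L_1(u) + 97/2·L_2(u).
Expanding and collecting terms gives f(u) = 5u^2 + 2u - 5/2.
Evaluating at u = -5: f(-5) = 225/2.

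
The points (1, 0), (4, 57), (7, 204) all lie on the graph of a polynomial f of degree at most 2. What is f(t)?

f(t) = 5t^2 - 6t + 1

Write f(t) = at^2 + bt + c. Substituting each data point gives a linear system:
  a + b + c = 0
  16a + 4b + c = 57
  49a + 7b + c = 204
Solving the system yields a = 5, b = -6, c = 1.
So f(t) = 5t^2 - 6t + 1.
Check: f(1) = 0. ✓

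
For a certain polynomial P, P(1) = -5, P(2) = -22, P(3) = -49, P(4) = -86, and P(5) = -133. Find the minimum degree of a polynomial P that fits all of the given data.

Forward differences of the values at x = 1, 2, 3, 4, 5:
  P  : -5  -22  -49  -86  -133
  Δ  : -17  -27  -37  -47
  Δ^2: -10  -10  -10
  Δ^3: 0  0
  Δ^4: 0
The second differences are constant (-10) and nonzero, while all higher differences vanish, so the minimal degree is 2.

2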